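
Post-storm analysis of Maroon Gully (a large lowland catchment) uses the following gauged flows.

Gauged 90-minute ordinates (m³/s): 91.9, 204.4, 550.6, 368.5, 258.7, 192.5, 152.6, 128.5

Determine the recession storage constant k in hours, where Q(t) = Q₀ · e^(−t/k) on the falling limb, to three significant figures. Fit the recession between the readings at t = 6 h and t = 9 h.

k ≈ 5.68 h

On the falling limb, Q drops from 258.7 to 152.6 m³/s between t = 6 h and t = 9 h (Δt = 3 h).
k = −Δt / ln(Q₂/Q₁) = −3 / ln(152.6/258.7) = 5.68 h.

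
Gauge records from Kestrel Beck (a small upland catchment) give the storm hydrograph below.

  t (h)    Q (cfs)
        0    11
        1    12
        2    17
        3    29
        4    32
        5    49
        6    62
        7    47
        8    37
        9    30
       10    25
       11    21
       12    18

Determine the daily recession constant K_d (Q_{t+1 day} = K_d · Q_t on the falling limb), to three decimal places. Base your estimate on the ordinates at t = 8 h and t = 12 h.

Between t = 8 h and t = 12 h the flow falls from 37 to 18 cfs over 4×1 h = 4 h.
Per-interval ratio K = (18/37)^(1/4) = 0.8352; K_d = K^(24/1) = 0.013.

K_d ≈ 0.013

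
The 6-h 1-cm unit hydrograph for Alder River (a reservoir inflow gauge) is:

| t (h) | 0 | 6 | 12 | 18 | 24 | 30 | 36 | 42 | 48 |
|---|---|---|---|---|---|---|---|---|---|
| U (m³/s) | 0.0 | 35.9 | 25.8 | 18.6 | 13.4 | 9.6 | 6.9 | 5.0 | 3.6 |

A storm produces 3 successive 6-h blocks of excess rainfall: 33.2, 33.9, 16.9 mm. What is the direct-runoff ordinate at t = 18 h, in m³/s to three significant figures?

Q ≈ 210 m³/s

By discrete convolution, Q_j = Σ (P_i / 10 mm) · U_{j−i}.
At t = 18 h (j=3): Q = (33.2/10)·18.6 + (33.9/10)·25.8 + (16.9/10)·35.9 = 210 m³/s.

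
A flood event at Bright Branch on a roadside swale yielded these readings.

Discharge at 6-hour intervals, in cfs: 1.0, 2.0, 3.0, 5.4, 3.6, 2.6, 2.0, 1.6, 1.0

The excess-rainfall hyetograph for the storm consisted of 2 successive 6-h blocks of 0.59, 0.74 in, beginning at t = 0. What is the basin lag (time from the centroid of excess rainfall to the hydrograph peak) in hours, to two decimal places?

t_L ≈ 11.66 h

Centroid of excess rainfall: t_c = Σ P_i·t̄_i / ΣP_i = 6.3383 h (block centres at 3, 9 h).
Hydrograph peak occurs at t = 18 h, so basin lag t_L = 18 − 6.3383 = 11.66 h.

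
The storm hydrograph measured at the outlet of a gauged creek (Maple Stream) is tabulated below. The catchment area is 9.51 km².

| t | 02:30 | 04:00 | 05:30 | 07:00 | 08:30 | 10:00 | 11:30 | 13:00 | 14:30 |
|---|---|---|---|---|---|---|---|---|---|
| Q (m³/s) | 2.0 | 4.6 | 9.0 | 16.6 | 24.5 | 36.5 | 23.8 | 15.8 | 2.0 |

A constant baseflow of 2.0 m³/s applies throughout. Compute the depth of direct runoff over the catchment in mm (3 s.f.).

Direct runoff: 0.0, 2.6, 7.0, 14.6, 22.5, 34.5, 21.8, 13.8, 0.0 m³/s; ΣQ_DR = 116.8 m³/s.
V = ΣQ_DR · Δt = 116.8 × 5400 s = 6.307 × 10^5 m³.
Over A = 9.51 km², depth = V / A = 66.3 mm.

d ≈ 66.3 mm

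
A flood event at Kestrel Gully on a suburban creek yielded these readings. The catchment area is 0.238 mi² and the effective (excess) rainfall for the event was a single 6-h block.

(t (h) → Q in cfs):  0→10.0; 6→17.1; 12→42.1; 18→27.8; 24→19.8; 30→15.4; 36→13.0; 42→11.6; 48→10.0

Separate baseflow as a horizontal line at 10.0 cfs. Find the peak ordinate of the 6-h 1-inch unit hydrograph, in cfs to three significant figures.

Direct runoff: 0.0, 7.1, 32.1, 17.8, 9.8, 5.4, 3.0, 1.6, 0.0 cfs; ΣQ_DR = 76.80 cfs, peak = 32.1 cfs.
Runoff depth d = ΣQ_DR·Δt / A = 76.80 × 21600 / (0.238 mi²) = 3.000 in.
The 1-inch UH is the DRH scaled by (1 in)/d, so U_p = 32.1 × 1/3.000 = 10.7 cfs.

U_p ≈ 10.7 cfs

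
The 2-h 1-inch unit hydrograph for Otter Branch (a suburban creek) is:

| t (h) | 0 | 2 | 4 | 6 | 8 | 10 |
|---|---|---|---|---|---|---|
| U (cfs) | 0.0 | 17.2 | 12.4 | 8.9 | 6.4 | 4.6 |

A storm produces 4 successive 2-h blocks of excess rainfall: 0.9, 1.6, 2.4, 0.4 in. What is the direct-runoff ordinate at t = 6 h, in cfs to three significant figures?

By discrete convolution, Q_j = Σ (P_i / 1 in) · U_{j−i}.
At t = 6 h (j=3): Q = (0.9/1)·8.9 + (1.6/1)·12.4 + (2.4/1)·17.2 + (0.4/1)·0.0 = 69.1 cfs.

Q ≈ 69.1 cfs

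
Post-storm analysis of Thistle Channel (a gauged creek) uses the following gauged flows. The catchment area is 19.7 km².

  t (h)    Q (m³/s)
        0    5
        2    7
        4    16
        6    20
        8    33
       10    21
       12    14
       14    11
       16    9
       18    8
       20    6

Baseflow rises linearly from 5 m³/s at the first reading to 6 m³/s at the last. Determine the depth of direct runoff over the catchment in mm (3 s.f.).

d ≈ 32.7 mm

Direct runoff: 0.00, 1.90, 10.80, 14.70, 27.60, 15.50, 8.40, 5.30, 3.20, 2.10, 0.00 m³/s; ΣQ_DR = 89.50 m³/s.
V = ΣQ_DR · Δt = 89.50 × 7200 s = 6.444 × 10^5 m³.
Over A = 19.7 km², depth = V / A = 32.7 mm.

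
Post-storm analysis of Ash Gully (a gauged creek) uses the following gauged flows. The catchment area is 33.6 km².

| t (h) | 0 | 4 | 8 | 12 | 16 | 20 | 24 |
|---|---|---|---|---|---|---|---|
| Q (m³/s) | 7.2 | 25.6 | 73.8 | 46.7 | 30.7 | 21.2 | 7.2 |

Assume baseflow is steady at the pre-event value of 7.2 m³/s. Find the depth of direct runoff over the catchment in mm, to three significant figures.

Direct runoff: 0.0, 18.4, 66.6, 39.5, 23.5, 14.0, 0.0 m³/s; ΣQ_DR = 162.0 m³/s.
V = ΣQ_DR · Δt = 162.0 × 14400 s = 2.333 × 10^6 m³.
Over A = 33.6 km², depth = V / A = 69.4 mm.

d ≈ 69.4 mm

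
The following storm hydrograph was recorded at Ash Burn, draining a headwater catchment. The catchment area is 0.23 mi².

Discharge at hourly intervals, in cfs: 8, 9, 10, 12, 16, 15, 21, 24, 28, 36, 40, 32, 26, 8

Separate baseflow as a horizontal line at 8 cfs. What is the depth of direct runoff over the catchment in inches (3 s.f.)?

d ≈ 1.17 in

Direct runoff: 0.0, 1.0, 2.0, 4.0, 8.0, 7.0, 13.0, 16.0, 20.0, 28.0, 32.0, 24.0, 18.0, 0.0 cfs; ΣQ_DR = 173.0 cfs.
V = ΣQ_DR · Δt = 173.0 × 3600 s = 6.228 × 10^5 ft³.
Over A = 0.23 mi², depth = V / A = 1.17 in.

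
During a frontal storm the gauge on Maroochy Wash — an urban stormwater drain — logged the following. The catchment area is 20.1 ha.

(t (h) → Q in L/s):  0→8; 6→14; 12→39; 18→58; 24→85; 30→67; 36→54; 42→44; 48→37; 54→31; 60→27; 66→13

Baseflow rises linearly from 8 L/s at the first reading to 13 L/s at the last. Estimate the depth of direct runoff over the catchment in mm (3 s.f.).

d ≈ 37.7 mm

Direct runoff: 0.00, 5.55, 30.09, 48.64, 75.18, 56.73, 43.27, 32.82, 25.36, 18.91, 14.45, 0.00 L/s; ΣQ_DR = 351.0 L/s.
V = ΣQ_DR · Δt = 351.0 × 21600 s = 7.582 × 10^6 L.
Over A = 20.1 ha, depth = V / A = 37.7 mm.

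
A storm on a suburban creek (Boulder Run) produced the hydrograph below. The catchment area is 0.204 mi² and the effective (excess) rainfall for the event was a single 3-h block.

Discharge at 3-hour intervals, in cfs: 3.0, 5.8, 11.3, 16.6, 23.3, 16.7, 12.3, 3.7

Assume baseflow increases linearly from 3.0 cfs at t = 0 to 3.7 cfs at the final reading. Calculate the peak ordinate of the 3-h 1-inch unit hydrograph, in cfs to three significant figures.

Direct runoff: 0.00, 2.70, 8.10, 13.30, 19.90, 13.20, 8.70, 0.00 cfs; ΣQ_DR = 65.90 cfs, peak = 19.90 cfs.
Runoff depth d = ΣQ_DR·Δt / A = 65.90 × 10800 / (0.204 mi²) = 1.502 in.
The 1-inch UH is the DRH scaled by (1 in)/d, so U_p = 19.90 × 1/1.502 = 13.3 cfs.

U_p ≈ 13.3 cfs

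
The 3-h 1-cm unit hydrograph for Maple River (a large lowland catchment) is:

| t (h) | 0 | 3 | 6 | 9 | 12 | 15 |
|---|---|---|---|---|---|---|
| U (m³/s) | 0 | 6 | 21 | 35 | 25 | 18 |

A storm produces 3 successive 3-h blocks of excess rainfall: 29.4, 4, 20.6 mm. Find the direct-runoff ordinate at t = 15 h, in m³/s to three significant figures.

By discrete convolution, Q_j = Σ (P_i / 10 mm) · U_{j−i}.
At t = 15 h (j=5): Q = (29.4/10)·18 + (4/10)·25 + (20.6/10)·35 = 135 m³/s.

Q ≈ 135 m³/s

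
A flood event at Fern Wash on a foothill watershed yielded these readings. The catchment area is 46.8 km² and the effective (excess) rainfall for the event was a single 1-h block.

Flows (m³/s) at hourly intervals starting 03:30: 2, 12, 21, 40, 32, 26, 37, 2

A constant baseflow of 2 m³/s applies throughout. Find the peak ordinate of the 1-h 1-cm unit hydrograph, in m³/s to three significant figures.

U_p ≈ 31.7 m³/s

Direct runoff: 0.0, 10.0, 19.0, 38.0, 30.0, 24.0, 35.0, 0.0 m³/s; ΣQ_DR = 156.0 m³/s, peak = 38.0 m³/s.
Runoff depth d = ΣQ_DR·Δt / A = 156.0 × 3600 / (46.8 km²) = 12.00 mm.
The 1-cm UH is the DRH scaled by (10 mm)/d, so U_p = 38.0 × 10/12.00 = 31.7 m³/s.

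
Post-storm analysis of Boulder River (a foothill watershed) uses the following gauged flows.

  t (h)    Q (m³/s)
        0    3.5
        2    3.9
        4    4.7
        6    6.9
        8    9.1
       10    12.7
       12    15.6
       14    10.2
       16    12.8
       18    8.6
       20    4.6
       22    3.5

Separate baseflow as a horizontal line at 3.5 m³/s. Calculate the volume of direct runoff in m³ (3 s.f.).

V ≈ 3.90 × 10^5 m³

Direct-runoff ordinates (Q − Q_b): 0.0, 0.4, 1.2, 3.4, 5.6, 9.2, 12.1, 6.7, 9.3, 5.1, 1.1, 0.0 m³/s.
ΣQ_DR = 54.10 m³/s.
With Δt = 2 h = 7200 s, V = ΣQ_DR · Δt = 54.10 × 7200 = 3.90 × 10^5 m³.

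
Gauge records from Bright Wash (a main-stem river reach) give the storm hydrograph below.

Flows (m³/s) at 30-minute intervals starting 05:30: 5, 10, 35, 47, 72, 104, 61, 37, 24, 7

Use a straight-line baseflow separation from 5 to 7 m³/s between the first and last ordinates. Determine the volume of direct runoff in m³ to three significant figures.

V ≈ 6.16 × 10^5 m³

Direct-runoff ordinates (Q − Q_b): 0.00, 4.78, 29.56, 41.33, 66.11, 97.89, 54.67, 30.44, 17.22, 0.00 m³/s.
ΣQ_DR = 342.0 m³/s.
With Δt = 0.5 h = 1800 s, V = ΣQ_DR · Δt = 342.0 × 1800 = 6.16 × 10^5 m³.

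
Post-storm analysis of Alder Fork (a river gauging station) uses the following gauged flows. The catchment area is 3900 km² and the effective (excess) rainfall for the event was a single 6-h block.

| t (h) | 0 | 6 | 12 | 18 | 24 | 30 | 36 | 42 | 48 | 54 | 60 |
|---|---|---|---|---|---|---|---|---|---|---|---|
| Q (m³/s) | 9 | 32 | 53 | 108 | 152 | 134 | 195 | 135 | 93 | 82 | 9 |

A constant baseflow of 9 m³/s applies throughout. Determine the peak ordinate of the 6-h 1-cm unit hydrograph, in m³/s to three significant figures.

Direct runoff: 0.0, 23.0, 44.0, 99.0, 143.0, 125.0, 186.0, 126.0, 84.0, 73.0, 0.0 m³/s; ΣQ_DR = 903.0 m³/s, peak = 186.0 m³/s.
Runoff depth d = ΣQ_DR·Δt / A = 903.0 × 21600 / (3900 km²) = 5.001 mm.
The 1-cm UH is the DRH scaled by (10 mm)/d, so U_p = 186.0 × 10/5.001 = 372 m³/s.

U_p ≈ 372 m³/s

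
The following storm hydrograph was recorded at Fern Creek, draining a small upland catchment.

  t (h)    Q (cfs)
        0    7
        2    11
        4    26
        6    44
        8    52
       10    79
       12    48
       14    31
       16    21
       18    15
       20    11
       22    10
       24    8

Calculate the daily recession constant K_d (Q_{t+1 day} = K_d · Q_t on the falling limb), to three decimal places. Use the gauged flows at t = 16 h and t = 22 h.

K_d ≈ 0.051

Between t = 16 h and t = 22 h the flow falls from 21 to 10 cfs over 3×2 h = 6 h.
Per-interval ratio K = (10/21)^(1/3) = 0.7809; K_d = K^(24/2) = 0.051.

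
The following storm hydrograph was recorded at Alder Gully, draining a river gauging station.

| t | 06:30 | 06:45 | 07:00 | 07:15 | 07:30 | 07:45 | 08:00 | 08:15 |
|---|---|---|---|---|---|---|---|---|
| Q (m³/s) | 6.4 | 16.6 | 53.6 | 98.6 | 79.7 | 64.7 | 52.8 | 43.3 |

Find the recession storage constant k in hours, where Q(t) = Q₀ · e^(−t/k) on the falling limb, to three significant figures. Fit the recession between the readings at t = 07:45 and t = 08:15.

k ≈ 1.24 h

On the falling limb, Q drops from 64.7 to 43.3 m³/s between t = 07:45 and t = 08:15 (Δt = 0.5 h).
k = −Δt / ln(Q₂/Q₁) = −0.5 / ln(43.3/64.7) = 1.24 h.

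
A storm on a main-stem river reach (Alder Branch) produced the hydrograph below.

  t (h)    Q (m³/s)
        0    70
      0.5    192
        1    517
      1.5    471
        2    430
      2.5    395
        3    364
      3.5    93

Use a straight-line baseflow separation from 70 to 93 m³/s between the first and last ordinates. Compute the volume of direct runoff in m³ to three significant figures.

Direct-runoff ordinates (Q − Q_b): 0.00, 118.71, 440.43, 391.14, 346.86, 308.57, 274.29, 0.00 m³/s.
ΣQ_DR = 1880 m³/s.
With Δt = 0.5 h = 1800 s, V = ΣQ_DR · Δt = 1880 × 1800 = 3.38 × 10^6 m³.

V ≈ 3.38 × 10^6 m³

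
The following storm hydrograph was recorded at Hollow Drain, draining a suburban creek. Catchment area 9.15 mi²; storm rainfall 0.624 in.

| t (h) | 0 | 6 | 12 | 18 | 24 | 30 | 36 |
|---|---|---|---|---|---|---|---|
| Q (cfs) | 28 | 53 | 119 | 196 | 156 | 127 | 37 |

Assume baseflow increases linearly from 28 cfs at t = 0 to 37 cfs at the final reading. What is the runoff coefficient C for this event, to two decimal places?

C ≈ 0.80

ΣQ_DR = 488.5 cfs; V = ΣQ_DR·Δt = 1.055 × 10^7 ft³.
Runoff depth d = V / A = 0.4964 in.
C = d / P = 0.4964 / 0.624 = 0.80.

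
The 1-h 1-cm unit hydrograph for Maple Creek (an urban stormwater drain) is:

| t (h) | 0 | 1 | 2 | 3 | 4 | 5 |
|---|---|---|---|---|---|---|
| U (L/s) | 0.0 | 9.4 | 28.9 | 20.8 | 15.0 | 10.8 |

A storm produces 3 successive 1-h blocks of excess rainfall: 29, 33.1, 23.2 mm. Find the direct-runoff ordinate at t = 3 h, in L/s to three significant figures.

Q ≈ 178 L/s

By discrete convolution, Q_j = Σ (P_i / 10 mm) · U_{j−i}.
At t = 3 h (j=3): Q = (29/10)·20.8 + (33.1/10)·28.9 + (23.2/10)·9.4 = 178 L/s.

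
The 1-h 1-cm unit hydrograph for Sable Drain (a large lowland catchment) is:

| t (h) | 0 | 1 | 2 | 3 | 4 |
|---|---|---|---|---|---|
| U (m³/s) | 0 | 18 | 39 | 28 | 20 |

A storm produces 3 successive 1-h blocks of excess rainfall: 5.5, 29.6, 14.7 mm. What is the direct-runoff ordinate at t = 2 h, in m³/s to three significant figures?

Q ≈ 74.7 m³/s

By discrete convolution, Q_j = Σ (P_i / 10 mm) · U_{j−i}.
At t = 2 h (j=2): Q = (5.5/10)·39 + (29.6/10)·18 + (14.7/10)·0 = 74.7 m³/s.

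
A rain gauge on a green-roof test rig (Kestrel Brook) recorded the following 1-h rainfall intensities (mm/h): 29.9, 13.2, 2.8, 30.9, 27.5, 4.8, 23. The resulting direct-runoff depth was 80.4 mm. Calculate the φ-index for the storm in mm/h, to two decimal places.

Only the 5 blocks with intensity above φ contribute runoff: 29.9, 13.2, 30.9, 27.5, 23 mm/h.
Σ(I−φ)·Δt = d  ⇒  (29.9+13.2+30.9+27.5+23 − 5φ)·1 = 80.4
φ = (124.5 − 80.4/1) / 5 = 8.82 mm/h.

φ ≈ 8.82 mm/h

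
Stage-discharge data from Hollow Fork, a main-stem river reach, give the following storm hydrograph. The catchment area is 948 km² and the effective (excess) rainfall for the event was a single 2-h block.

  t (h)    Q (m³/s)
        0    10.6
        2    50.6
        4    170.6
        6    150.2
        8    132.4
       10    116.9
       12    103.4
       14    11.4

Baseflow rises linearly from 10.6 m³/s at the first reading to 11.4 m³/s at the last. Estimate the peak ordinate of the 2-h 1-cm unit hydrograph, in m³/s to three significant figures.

U_p ≈ 320 m³/s

Direct runoff: 0.00, 39.89, 159.77, 139.26, 121.34, 105.73, 92.11, 0.00 m³/s; ΣQ_DR = 658.1 m³/s, peak = 159.77 m³/s.
Runoff depth d = ΣQ_DR·Δt / A = 658.1 × 7200 / (948 km²) = 4.998 mm.
The 1-cm UH is the DRH scaled by (10 mm)/d, so U_p = 159.77 × 10/4.998 = 320 m³/s.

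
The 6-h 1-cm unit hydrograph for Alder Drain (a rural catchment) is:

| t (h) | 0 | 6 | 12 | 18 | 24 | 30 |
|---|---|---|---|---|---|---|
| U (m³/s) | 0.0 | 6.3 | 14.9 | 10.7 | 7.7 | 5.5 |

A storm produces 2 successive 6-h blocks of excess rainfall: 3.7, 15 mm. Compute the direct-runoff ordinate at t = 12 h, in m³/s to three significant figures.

Q ≈ 15.0 m³/s

By discrete convolution, Q_j = Σ (P_i / 10 mm) · U_{j−i}.
At t = 12 h (j=2): Q = (3.7/10)·14.9 + (15/10)·6.3 = 15.0 m³/s.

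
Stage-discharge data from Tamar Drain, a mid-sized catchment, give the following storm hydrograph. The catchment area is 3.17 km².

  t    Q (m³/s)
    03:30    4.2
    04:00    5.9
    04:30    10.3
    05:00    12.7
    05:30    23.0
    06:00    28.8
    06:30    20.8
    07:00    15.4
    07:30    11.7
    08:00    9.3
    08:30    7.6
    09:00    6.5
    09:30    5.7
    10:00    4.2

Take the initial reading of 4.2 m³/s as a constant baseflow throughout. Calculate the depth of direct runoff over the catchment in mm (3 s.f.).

d ≈ 60.9 mm

Direct runoff: 0.0, 1.7, 6.1, 8.5, 18.8, 24.6, 16.6, 11.2, 7.5, 5.1, 3.4, 2.3, 1.5, 0.0 m³/s; ΣQ_DR = 107.3 m³/s.
V = ΣQ_DR · Δt = 107.3 × 1800 s = 1.931 × 10^5 m³.
Over A = 3.17 km², depth = V / A = 60.9 mm.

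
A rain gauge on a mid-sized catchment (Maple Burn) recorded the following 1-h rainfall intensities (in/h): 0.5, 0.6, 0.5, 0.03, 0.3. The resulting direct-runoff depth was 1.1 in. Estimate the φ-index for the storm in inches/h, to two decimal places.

Only the 4 blocks with intensity above φ contribute runoff: 0.5, 0.6, 0.5, 0.3 in/h.
Σ(I−φ)·Δt = d  ⇒  (0.5+0.6+0.5+0.3 − 4φ)·1 = 1.1
φ = (1.900 − 1.1/1) / 4 = 0.20 in/h.

φ ≈ 0.20 in/h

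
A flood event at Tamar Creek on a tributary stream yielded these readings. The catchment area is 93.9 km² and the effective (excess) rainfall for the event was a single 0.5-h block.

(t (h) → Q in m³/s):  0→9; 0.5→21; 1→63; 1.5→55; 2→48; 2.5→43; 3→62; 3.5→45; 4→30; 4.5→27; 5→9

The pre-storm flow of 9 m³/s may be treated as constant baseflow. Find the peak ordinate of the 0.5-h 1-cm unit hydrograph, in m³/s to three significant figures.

U_p ≈ 90.0 m³/s

Direct runoff: 0.0, 12.0, 54.0, 46.0, 39.0, 34.0, 53.0, 36.0, 21.0, 18.0, 0.0 m³/s; ΣQ_DR = 313.0 m³/s, peak = 54.0 m³/s.
Runoff depth d = ΣQ_DR·Δt / A = 313.0 × 1800 / (93.9 km²) = 6.000 mm.
The 1-cm UH is the DRH scaled by (10 mm)/d, so U_p = 54.0 × 10/6.000 = 90.0 m³/s.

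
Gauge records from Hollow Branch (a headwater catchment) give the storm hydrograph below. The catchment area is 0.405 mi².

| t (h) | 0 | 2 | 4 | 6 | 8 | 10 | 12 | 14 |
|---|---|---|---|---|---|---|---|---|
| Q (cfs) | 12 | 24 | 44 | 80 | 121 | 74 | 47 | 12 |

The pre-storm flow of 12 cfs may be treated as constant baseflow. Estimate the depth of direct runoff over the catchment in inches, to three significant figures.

Direct runoff: 0.0, 12.0, 32.0, 68.0, 109.0, 62.0, 35.0, 0.0 cfs; ΣQ_DR = 318.0 cfs.
V = ΣQ_DR · Δt = 318.0 × 7200 s = 2.290 × 10^6 ft³.
Over A = 0.405 mi², depth = V / A = 2.43 in.

d ≈ 2.43 in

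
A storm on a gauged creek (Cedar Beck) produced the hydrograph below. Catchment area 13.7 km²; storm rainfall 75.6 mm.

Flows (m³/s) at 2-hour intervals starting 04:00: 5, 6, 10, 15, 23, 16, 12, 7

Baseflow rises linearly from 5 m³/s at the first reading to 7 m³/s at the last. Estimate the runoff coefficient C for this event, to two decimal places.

ΣQ_DR = 46.00 m³/s; V = ΣQ_DR·Δt = 3.312 × 10^5 m³.
Runoff depth d = V / A = 24.18 mm.
C = d / P = 24.18 / 75.6 = 0.32.

C ≈ 0.32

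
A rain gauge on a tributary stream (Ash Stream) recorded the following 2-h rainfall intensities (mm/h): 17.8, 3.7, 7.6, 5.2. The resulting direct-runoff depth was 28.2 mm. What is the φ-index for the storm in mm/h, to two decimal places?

φ ≈ 5.65 mm/h

Only the 2 blocks with intensity above φ contribute runoff: 17.8, 7.6 mm/h.
Σ(I−φ)·Δt = d  ⇒  (17.8+7.6 − 2φ)·2 = 28.2
φ = (25.40 − 28.2/2) / 2 = 5.65 mm/h.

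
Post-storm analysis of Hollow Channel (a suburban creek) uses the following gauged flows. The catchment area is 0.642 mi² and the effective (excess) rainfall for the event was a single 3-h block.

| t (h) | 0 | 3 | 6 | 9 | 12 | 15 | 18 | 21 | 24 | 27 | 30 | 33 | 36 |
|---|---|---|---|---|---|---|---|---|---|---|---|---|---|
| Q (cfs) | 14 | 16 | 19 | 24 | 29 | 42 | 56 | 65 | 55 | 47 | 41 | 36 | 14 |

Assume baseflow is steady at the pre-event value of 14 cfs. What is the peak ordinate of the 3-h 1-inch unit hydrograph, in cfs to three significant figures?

Direct runoff: 0.0, 2.0, 5.0, 10.0, 15.0, 28.0, 42.0, 51.0, 41.0, 33.0, 27.0, 22.0, 0.0 cfs; ΣQ_DR = 276.0 cfs, peak = 51.0 cfs.
Runoff depth d = ΣQ_DR·Δt / A = 276.0 × 10800 / (0.642 mi²) = 1.999 in.
The 1-inch UH is the DRH scaled by (1 in)/d, so U_p = 51.0 × 1/1.999 = 25.5 cfs.

U_p ≈ 25.5 cfs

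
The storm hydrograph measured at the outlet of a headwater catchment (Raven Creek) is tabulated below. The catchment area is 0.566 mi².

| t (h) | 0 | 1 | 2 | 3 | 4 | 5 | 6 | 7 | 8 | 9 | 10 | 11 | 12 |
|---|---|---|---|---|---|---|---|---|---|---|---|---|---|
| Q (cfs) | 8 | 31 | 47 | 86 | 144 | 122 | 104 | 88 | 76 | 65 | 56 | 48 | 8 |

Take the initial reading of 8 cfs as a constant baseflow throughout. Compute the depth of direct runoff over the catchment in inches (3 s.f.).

Direct runoff: 0.0, 23.0, 39.0, 78.0, 136.0, 114.0, 96.0, 80.0, 68.0, 57.0, 48.0, 40.0, 0.0 cfs; ΣQ_DR = 779.0 cfs.
V = ΣQ_DR · Δt = 779.0 × 3600 s = 2.804 × 10^6 ft³.
Over A = 0.566 mi², depth = V / A = 2.13 in.

d ≈ 2.13 in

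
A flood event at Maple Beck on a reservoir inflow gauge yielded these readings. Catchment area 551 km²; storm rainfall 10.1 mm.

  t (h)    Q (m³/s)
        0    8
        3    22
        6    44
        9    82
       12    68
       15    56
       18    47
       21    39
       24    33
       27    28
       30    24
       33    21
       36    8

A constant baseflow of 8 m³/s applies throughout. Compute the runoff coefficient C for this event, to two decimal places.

ΣQ_DR = 376.0 m³/s; V = ΣQ_DR·Δt = 4.061 × 10^6 m³.
Runoff depth d = V / A = 7.370 mm.
C = d / P = 7.370 / 10.1 = 0.73.

C ≈ 0.73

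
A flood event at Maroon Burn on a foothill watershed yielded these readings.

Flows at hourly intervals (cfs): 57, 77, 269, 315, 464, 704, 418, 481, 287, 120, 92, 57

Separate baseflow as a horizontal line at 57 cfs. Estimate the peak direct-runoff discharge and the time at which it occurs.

Subtracting baseflow gives direct-runoff ordinates: 0.0, 20.0, 212.0, 258.0, 407.0, 647.0, 361.0, 424.0, 230.0, 63.0, 35.0, 0.0 cfs.
The maximum is 647.0 cfs, occurring at the reading for t = 5 h.

Q_p = 647.0 cfs at t = 5 h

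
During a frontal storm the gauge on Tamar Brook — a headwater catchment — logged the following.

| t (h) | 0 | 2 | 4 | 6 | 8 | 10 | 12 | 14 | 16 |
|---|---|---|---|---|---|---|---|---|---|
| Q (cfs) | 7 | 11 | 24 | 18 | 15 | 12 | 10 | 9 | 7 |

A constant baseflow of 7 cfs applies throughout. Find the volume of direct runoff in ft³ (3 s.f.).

V ≈ 3.60 × 10^5 ft³

Direct-runoff ordinates (Q − Q_b): 0.0, 4.0, 17.0, 11.0, 8.0, 5.0, 3.0, 2.0, 0.0 cfs.
ΣQ_DR = 50.00 cfs.
With Δt = 2 h = 7200 s, V = ΣQ_DR · Δt = 50.00 × 7200 = 3.60 × 10^5 ft³.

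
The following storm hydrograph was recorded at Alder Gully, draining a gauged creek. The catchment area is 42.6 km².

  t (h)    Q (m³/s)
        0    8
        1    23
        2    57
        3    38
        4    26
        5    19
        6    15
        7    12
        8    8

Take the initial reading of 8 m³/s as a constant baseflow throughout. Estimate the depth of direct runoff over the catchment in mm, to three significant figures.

Direct runoff: 0.0, 15.0, 49.0, 30.0, 18.0, 11.0, 7.0, 4.0, 0.0 m³/s; ΣQ_DR = 134.0 m³/s.
V = ΣQ_DR · Δt = 134.0 × 3600 s = 4.824 × 10^5 m³.
Over A = 42.6 km², depth = V / A = 11.3 mm.

d ≈ 11.3 mm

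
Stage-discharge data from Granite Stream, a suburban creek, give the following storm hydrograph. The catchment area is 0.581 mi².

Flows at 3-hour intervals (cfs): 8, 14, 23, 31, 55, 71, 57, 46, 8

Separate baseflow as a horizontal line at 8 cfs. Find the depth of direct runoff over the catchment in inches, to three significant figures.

Direct runoff: 0.0, 6.0, 15.0, 23.0, 47.0, 63.0, 49.0, 38.0, 0.0 cfs; ΣQ_DR = 241.0 cfs.
V = ΣQ_DR · Δt = 241.0 × 10800 s = 2.603 × 10^6 ft³.
Over A = 0.581 mi², depth = V / A = 1.93 in.

d ≈ 1.93 in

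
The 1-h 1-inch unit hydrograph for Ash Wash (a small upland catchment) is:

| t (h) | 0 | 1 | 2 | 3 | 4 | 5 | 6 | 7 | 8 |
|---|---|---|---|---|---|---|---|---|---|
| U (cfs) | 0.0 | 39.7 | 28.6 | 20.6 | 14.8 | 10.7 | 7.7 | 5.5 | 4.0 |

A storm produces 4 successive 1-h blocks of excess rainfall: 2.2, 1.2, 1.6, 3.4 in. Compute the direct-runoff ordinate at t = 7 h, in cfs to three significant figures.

Q ≈ 88.8 cfs

By discrete convolution, Q_j = Σ (P_i / 1 in) · U_{j−i}.
At t = 7 h (j=7): Q = (2.2/1)·5.5 + (1.2/1)·7.7 + (1.6/1)·10.7 + (3.4/1)·14.8 = 88.8 cfs.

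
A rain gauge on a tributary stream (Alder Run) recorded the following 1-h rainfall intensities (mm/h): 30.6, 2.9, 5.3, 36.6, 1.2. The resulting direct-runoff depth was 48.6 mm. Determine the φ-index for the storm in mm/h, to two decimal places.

φ ≈ 9.30 mm/h

Only the 2 blocks with intensity above φ contribute runoff: 30.6, 36.6 mm/h.
Σ(I−φ)·Δt = d  ⇒  (30.6+36.6 − 2φ)·1 = 48.6
φ = (67.20 − 48.6/1) / 2 = 9.30 mm/h.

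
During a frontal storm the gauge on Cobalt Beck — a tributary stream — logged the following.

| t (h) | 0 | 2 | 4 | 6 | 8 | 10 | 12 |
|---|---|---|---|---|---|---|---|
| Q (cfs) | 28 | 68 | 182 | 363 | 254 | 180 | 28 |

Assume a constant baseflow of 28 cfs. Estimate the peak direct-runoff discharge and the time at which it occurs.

Q_p = 335.0 cfs at t = 6 h

Subtracting baseflow gives direct-runoff ordinates: 0.0, 40.0, 154.0, 335.0, 226.0, 152.0, 0.0 cfs.
The maximum is 335.0 cfs, occurring at the reading for t = 6 h.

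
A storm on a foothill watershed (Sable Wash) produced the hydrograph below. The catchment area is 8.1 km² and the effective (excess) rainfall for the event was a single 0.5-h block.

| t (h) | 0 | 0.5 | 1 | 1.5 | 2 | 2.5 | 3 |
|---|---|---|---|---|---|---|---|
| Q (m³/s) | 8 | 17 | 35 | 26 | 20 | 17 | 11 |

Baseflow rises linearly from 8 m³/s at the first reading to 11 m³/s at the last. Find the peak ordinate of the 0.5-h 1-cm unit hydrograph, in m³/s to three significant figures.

U_p ≈ 17.3 m³/s

Direct runoff: 0.00, 8.50, 26.00, 16.50, 10.00, 6.50, 0.00 m³/s; ΣQ_DR = 67.50 m³/s, peak = 26.00 m³/s.
Runoff depth d = ΣQ_DR·Δt / A = 67.50 × 1800 / (8.1 km²) = 15.00 mm.
The 1-cm UH is the DRH scaled by (10 mm)/d, so U_p = 26.00 × 10/15.00 = 17.3 m³/s.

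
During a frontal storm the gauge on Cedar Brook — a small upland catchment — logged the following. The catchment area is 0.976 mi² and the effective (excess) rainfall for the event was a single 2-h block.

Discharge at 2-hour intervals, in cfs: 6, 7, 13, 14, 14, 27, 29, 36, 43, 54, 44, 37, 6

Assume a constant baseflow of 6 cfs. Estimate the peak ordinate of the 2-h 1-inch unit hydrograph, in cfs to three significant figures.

U_p ≈ 60.0 cfs

Direct runoff: 0.0, 1.0, 7.0, 8.0, 8.0, 21.0, 23.0, 30.0, 37.0, 48.0, 38.0, 31.0, 0.0 cfs; ΣQ_DR = 252.0 cfs, peak = 48.0 cfs.
Runoff depth d = ΣQ_DR·Δt / A = 252.0 × 7200 / (0.976 mi²) = 0.8002 in.
The 1-inch UH is the DRH scaled by (1 in)/d, so U_p = 48.0 × 1/0.8002 = 60.0 cfs.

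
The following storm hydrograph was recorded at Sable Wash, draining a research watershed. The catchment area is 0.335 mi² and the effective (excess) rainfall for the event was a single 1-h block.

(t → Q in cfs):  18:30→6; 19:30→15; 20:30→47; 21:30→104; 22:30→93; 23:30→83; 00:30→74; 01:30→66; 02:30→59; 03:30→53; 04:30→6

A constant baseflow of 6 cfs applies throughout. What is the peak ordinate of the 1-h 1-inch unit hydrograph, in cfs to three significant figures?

U_p ≈ 39.2 cfs

Direct runoff: 0.0, 9.0, 41.0, 98.0, 87.0, 77.0, 68.0, 60.0, 53.0, 47.0, 0.0 cfs; ΣQ_DR = 540.0 cfs, peak = 98.0 cfs.
Runoff depth d = ΣQ_DR·Δt / A = 540.0 × 3600 / (0.335 mi²) = 2.498 in.
The 1-inch UH is the DRH scaled by (1 in)/d, so U_p = 98.0 × 1/2.498 = 39.2 cfs.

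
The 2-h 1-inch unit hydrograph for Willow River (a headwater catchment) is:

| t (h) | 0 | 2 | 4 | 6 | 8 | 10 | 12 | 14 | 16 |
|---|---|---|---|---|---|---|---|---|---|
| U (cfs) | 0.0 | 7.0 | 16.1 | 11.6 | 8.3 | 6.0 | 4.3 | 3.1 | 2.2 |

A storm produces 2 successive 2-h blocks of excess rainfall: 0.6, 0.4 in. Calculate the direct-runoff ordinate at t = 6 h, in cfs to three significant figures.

Q ≈ 13.4 cfs

By discrete convolution, Q_j = Σ (P_i / 1 in) · U_{j−i}.
At t = 6 h (j=3): Q = (0.6/1)·11.6 + (0.4/1)·16.1 = 13.4 cfs.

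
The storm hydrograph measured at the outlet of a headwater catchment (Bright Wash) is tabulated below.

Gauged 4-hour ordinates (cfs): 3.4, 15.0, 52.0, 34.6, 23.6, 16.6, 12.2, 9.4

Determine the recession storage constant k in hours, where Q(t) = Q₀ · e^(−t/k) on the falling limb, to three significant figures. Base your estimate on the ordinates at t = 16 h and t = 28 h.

k ≈ 13.0 h

On the falling limb, Q drops from 23.6 to 9.4 cfs between t = 16 h and t = 28 h (Δt = 12 h).
k = −Δt / ln(Q₂/Q₁) = −12 / ln(9.4/23.6) = 13.0 h.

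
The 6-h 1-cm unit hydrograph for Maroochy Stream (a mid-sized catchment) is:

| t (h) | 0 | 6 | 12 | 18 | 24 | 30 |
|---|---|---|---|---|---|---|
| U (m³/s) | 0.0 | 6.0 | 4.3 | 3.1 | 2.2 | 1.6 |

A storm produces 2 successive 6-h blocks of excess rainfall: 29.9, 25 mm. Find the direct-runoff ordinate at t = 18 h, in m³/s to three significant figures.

Q ≈ 20.0 m³/s

By discrete convolution, Q_j = Σ (P_i / 10 mm) · U_{j−i}.
At t = 18 h (j=3): Q = (29.9/10)·3.1 + (25/10)·4.3 = 20.0 m³/s.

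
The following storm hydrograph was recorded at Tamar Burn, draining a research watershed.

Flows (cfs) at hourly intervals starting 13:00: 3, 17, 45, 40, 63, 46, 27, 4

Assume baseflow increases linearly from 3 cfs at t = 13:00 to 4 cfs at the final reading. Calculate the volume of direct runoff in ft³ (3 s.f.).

V ≈ 7.81 × 10^5 ft³

Direct-runoff ordinates (Q − Q_b): 0.00, 13.86, 41.71, 36.57, 59.43, 42.29, 23.14, 0.00 cfs.
ΣQ_DR = 217.0 cfs.
With Δt = 1 h = 3600 s, V = ΣQ_DR · Δt = 217.0 × 3600 = 7.81 × 10^5 ft³.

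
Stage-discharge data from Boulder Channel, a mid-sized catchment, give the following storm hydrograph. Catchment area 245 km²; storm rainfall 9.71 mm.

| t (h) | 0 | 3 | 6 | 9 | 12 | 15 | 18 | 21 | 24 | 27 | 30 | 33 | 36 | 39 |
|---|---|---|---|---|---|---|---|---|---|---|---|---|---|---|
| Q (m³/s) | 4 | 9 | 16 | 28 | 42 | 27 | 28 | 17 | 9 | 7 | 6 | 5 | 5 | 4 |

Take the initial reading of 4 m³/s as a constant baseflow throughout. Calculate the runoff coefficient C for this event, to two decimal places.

C ≈ 0.69

ΣQ_DR = 151.0 m³/s; V = ΣQ_DR·Δt = 1.631 × 10^6 m³.
Runoff depth d = V / A = 6.656 mm.
C = d / P = 6.656 / 9.71 = 0.69.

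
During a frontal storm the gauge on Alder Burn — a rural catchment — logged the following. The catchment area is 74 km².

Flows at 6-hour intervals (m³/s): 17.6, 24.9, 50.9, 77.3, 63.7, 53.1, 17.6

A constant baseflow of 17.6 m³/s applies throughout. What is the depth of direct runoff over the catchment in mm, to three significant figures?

d ≈ 53.1 mm

Direct runoff: 0.0, 7.3, 33.3, 59.7, 46.1, 35.5, 0.0 m³/s; ΣQ_DR = 181.9 m³/s.
V = ΣQ_DR · Δt = 181.9 × 21600 s = 3.929 × 10^6 m³.
Over A = 74 km², depth = V / A = 53.1 mm.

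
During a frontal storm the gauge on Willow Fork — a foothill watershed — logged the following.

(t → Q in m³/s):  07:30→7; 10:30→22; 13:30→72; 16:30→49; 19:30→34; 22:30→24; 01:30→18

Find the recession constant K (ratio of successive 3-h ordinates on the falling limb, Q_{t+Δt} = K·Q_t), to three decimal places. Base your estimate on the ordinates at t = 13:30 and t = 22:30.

K ≈ 0.693

Using the recession-limb readings at t = 13:30 and t = 22:30: Q falls from 72 to 24 m³/s over 3 intervals.
K = (Q₂/Q₁)^(1/3) = (24/72)^(1/3) = 0.693.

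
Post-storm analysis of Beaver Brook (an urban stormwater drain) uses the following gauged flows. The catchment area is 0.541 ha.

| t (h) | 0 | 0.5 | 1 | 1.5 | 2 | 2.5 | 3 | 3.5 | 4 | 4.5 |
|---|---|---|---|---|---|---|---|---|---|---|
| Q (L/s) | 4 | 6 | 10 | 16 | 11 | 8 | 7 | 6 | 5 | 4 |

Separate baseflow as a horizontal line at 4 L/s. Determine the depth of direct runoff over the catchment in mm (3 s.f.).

Direct runoff: 0.0, 2.0, 6.0, 12.0, 7.0, 4.0, 3.0, 2.0, 1.0, 0.0 L/s; ΣQ_DR = 37.00 L/s.
V = ΣQ_DR · Δt = 37.00 × 1800 s = 66600 L.
Over A = 0.541 ha, depth = V / A = 12.3 mm.

d ≈ 12.3 mm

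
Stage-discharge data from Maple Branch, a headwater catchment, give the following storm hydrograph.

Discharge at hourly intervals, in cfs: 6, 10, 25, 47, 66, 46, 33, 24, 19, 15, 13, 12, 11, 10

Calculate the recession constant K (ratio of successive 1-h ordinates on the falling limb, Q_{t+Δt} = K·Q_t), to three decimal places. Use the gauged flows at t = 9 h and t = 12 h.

K ≈ 0.902

Using the recession-limb readings at t = 9 h and t = 12 h: Q falls from 15 to 11 cfs over 3 intervals.
K = (Q₂/Q₁)^(1/3) = (11/15)^(1/3) = 0.902.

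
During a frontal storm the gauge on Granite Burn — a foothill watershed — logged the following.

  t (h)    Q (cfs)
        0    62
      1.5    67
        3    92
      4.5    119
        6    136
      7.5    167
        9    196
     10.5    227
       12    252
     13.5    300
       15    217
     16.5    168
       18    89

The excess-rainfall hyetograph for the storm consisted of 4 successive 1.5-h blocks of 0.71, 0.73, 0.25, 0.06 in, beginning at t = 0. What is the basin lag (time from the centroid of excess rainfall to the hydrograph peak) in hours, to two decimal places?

Centroid of excess rainfall: t_c = Σ P_i·t̄_i / ΣP_i = 1.9586 h (block centres at 0.75, 2.25, 3.75, 5.25 h).
Hydrograph peak occurs at t = 13.5 h, so basin lag t_L = 13.5 − 1.9586 = 11.54 h.

t_L ≈ 11.54 h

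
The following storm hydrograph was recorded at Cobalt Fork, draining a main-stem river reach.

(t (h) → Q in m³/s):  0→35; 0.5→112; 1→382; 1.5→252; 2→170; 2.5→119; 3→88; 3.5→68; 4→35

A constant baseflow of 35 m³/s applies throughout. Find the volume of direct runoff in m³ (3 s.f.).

V ≈ 1.70 × 10^6 m³

Direct-runoff ordinates (Q − Q_b): 0.0, 77.0, 347.0, 217.0, 135.0, 84.0, 53.0, 33.0, 0.0 m³/s.
ΣQ_DR = 946.0 m³/s.
With Δt = 0.5 h = 1800 s, V = ΣQ_DR · Δt = 946.0 × 1800 = 1.70 × 10^6 m³.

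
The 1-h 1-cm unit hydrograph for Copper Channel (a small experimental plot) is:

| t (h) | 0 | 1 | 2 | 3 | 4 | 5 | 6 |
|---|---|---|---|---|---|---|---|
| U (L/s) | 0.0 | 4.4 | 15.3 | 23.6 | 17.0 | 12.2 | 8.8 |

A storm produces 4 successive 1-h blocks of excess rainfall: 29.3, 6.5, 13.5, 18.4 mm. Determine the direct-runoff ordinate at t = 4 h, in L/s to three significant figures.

By discrete convolution, Q_j = Σ (P_i / 10 mm) · U_{j−i}.
At t = 4 h (j=4): Q = (29.3/10)·17.0 + (6.5/10)·23.6 + (13.5/10)·15.3 + (18.4/10)·4.4 = 93.9 L/s.

Q ≈ 93.9 L/s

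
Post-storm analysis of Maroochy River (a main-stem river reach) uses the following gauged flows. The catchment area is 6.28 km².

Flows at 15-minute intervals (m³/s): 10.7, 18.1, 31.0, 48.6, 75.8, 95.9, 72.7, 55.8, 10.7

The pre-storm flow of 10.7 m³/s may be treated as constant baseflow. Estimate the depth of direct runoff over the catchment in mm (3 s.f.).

Direct runoff: 0.0, 7.4, 20.3, 37.9, 65.1, 85.2, 62.0, 45.1, 0.0 m³/s; ΣQ_DR = 323.0 m³/s.
V = ΣQ_DR · Δt = 323.0 × 900 s = 2.907 × 10^5 m³.
Over A = 6.28 km², depth = V / A = 46.3 mm.

d ≈ 46.3 mm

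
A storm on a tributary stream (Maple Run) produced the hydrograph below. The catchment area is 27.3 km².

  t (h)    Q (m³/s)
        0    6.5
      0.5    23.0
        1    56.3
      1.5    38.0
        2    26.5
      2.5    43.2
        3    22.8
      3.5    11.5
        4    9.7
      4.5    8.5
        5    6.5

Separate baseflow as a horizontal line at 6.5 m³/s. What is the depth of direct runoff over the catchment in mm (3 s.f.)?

Direct runoff: 0.0, 16.5, 49.8, 31.5, 20.0, 36.7, 16.3, 5.0, 3.2, 2.0, 0.0 m³/s; ΣQ_DR = 181.0 m³/s.
V = ΣQ_DR · Δt = 181.0 × 1800 s = 3.258 × 10^5 m³.
Over A = 27.3 km², depth = V / A = 11.9 mm.

d ≈ 11.9 mm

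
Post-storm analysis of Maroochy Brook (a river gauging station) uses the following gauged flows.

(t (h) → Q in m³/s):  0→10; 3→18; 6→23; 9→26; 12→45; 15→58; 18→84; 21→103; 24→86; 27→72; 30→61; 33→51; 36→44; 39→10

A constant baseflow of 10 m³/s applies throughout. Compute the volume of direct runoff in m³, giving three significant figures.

Direct-runoff ordinates (Q − Q_b): 0.0, 8.0, 13.0, 16.0, 35.0, 48.0, 74.0, 93.0, 76.0, 62.0, 51.0, 41.0, 34.0, 0.0 m³/s.
ΣQ_DR = 551.0 m³/s.
With Δt = 3 h = 10800 s, V = ΣQ_DR · Δt = 551.0 × 10800 = 5.95 × 10^6 m³.

V ≈ 5.95 × 10^6 m³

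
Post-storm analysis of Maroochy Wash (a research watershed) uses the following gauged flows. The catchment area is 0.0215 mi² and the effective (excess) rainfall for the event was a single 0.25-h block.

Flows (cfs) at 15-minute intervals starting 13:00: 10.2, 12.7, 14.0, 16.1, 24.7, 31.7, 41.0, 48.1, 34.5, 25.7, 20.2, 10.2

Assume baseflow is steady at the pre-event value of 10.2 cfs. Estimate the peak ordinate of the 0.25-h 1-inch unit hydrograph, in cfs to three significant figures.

U_p ≈ 12.6 cfs

Direct runoff: 0.0, 2.5, 3.8, 5.9, 14.5, 21.5, 30.8, 37.9, 24.3, 15.5, 10.0, 0.0 cfs; ΣQ_DR = 166.7 cfs, peak = 37.9 cfs.
Runoff depth d = ΣQ_DR·Δt / A = 166.7 × 900 / (0.0215 mi²) = 3.004 in.
The 1-inch UH is the DRH scaled by (1 in)/d, so U_p = 37.9 × 1/3.004 = 12.6 cfs.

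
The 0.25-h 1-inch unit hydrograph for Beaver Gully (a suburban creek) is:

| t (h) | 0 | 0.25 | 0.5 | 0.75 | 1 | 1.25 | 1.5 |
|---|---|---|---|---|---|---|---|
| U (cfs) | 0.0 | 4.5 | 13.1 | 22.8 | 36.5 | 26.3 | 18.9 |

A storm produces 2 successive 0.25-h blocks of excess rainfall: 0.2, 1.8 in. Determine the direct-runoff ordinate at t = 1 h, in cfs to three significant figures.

By discrete convolution, Q_j = Σ (P_i / 1 in) · U_{j−i}.
At t = 1 h (j=4): Q = (0.2/1)·36.5 + (1.8/1)·22.8 = 48.3 cfs.

Q ≈ 48.3 cfs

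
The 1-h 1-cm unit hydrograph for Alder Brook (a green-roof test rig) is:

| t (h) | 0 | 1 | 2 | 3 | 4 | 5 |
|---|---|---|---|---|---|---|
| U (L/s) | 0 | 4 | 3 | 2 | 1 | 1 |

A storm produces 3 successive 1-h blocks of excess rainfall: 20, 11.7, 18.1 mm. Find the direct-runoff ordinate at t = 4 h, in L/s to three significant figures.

Q ≈ 9.77 L/s

By discrete convolution, Q_j = Σ (P_i / 10 mm) · U_{j−i}.
At t = 4 h (j=4): Q = (20/10)·1 + (11.7/10)·2 + (18.1/10)·3 = 9.77 L/s.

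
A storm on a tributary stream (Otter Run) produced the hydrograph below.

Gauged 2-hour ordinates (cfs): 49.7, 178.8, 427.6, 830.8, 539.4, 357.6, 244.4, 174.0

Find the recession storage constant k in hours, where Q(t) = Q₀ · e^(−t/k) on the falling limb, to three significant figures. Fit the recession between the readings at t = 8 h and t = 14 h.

k ≈ 5.30 h

On the falling limb, Q drops from 539.4 to 174.0 cfs between t = 8 h and t = 14 h (Δt = 6 h).
k = −Δt / ln(Q₂/Q₁) = −6 / ln(174.0/539.4) = 5.30 h.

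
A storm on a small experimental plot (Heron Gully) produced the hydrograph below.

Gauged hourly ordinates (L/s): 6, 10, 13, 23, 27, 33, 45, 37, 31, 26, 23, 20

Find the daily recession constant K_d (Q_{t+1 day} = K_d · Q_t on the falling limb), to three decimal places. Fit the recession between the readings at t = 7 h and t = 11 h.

K_d ≈ 0.025

Between t = 7 h and t = 11 h the flow falls from 37 to 20 L/s over 4×1 h = 4 h.
Per-interval ratio K = (20/37)^(1/4) = 0.8574; K_d = K^(24/1) = 0.025.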